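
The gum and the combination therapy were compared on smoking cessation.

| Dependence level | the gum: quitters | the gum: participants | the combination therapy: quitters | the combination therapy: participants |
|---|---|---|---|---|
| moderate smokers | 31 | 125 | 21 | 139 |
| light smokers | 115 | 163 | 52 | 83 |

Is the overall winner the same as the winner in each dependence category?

Moderate smokers: the gum 31/125 = 24.8%, the combination therapy 21/139 = 15.1% → the gum
Light smokers: the gum 115/163 = 70.6%, the combination therapy 52/83 = 62.7% → the gum
Overall: the gum 146/288 = 50.7%, the combination therapy 73/222 = 32.9% → the gum
The gum wins overall and in every dependence group — no reversal.

Yes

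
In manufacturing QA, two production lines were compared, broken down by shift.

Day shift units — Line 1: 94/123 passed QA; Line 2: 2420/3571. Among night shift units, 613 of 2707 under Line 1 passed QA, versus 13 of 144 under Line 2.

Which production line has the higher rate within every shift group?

Line 1

Day shift: Line 1 94/123 = 76.4%, Line 2 2420/3571 = 67.8% → Line 1
Night shift: Line 1 613/2707 = 22.6%, Line 2 13/144 = 9.0% → Line 1
Line 1 has the higher rate in both groups.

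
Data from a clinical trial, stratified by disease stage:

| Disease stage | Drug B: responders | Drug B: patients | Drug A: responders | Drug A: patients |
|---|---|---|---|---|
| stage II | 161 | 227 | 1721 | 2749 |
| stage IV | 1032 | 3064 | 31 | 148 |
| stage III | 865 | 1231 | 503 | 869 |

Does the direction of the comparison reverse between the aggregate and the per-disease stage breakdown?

Stage II: Drug B 161/227 = 70.9%, Drug A 1721/2749 = 62.6% → Drug B
Stage IV: Drug B 1032/3064 = 33.7%, Drug A 31/148 = 20.9% → Drug B
Stage III: Drug B 865/1231 = 70.3%, Drug A 503/869 = 57.9% → Drug B
Overall: Drug B 2058/4522 = 45.5%, Drug A 2255/3766 = 59.9% → Drug A
Drug B wins each disease group but Drug A wins overall — the comparison reverses. Drug B's patients skew toward stage IV, which has a lower base rate.

Yes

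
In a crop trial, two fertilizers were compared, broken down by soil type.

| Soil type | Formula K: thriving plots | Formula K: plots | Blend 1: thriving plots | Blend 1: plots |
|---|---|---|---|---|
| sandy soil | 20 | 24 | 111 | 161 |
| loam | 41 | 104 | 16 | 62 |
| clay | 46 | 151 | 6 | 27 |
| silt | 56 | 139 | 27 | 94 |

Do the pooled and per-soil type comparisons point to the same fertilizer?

No

Sandy soil: Formula K 20/24 = 83.3%, Blend 1 111/161 = 68.9% → Formula K
Loam: Formula K 41/104 = 39.4%, Blend 1 16/62 = 25.8% → Formula K
Clay: Formula K 46/151 = 30.5%, Blend 1 6/27 = 22.2% → Formula K
Silt: Formula K 56/139 = 40.3%, Blend 1 27/94 = 28.7% → Formula K
Overall: Formula K 163/418 = 39.0%, Blend 1 160/344 = 46.5% → Blend 1
Formula K wins each soil group but Blend 1 wins overall — the comparison reverses. Formula K's plots skew toward clay, which has a lower base rate.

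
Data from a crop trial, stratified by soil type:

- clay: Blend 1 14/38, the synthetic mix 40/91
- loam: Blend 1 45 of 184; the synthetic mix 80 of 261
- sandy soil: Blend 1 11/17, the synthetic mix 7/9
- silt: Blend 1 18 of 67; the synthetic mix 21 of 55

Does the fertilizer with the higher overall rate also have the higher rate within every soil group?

Clay: Blend 1 14/38 = 36.8%, the synthetic mix 40/91 = 44.0% → the synthetic mix
Loam: Blend 1 45/184 = 24.5%, the synthetic mix 80/261 = 30.7% → the synthetic mix
Sandy soil: Blend 1 11/17 = 64.7%, the synthetic mix 7/9 = 77.8% → the synthetic mix
Silt: Blend 1 18/67 = 26.9%, the synthetic mix 21/55 = 38.2% → the synthetic mix
Overall: Blend 1 88/306 = 28.8%, the synthetic mix 148/416 = 35.6% → the synthetic mix
The synthetic mix wins overall and in every soil group — no reversal.

Yes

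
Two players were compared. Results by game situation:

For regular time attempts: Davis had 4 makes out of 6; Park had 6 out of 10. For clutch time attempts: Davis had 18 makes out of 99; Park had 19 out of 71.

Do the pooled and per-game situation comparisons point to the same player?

No

Regular time: Davis 4/6 = 66.7%, Park 6/10 = 60.0% → Davis
Clutch time: Davis 18/99 = 18.2%, Park 19/71 = 26.8% → Park
Overall: Davis 22/105 = 21.0%, Park 25/81 = 30.9% → Park
Neither sweeps: Davis wins 1 of 2 groups, Park wins 1. Park wins overall but not every group — no Simpson reversal.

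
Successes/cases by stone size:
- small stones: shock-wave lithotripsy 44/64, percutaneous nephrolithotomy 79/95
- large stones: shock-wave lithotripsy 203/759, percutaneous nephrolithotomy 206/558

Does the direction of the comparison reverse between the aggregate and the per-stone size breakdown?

No

Small stones: shock-wave lithotripsy 44/64 = 68.8%, percutaneous nephrolithotomy 79/95 = 83.2% → percutaneous nephrolithotomy
Large stones: shock-wave lithotripsy 203/759 = 26.7%, percutaneous nephrolithotomy 206/558 = 36.9% → percutaneous nephrolithotomy
Overall: shock-wave lithotripsy 247/823 = 30.0%, percutaneous nephrolithotomy 285/653 = 43.6% → percutaneous nephrolithotomy
Percutaneous nephrolithotomy wins overall and in every stone group — no reversal.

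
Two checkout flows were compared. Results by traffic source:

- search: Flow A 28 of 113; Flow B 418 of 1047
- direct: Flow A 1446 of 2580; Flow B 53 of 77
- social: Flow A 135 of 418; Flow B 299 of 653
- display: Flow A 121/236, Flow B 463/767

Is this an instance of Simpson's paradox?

Search: Flow A 28/113 = 24.8%, Flow B 418/1047 = 39.9% → Flow B
Direct: Flow A 1446/2580 = 56.0%, Flow B 53/77 = 68.8% → Flow B
Social: Flow A 135/418 = 32.3%, Flow B 299/653 = 45.8% → Flow B
Display: Flow A 121/236 = 51.3%, Flow B 463/767 = 60.4% → Flow B
Overall: Flow A 1730/3347 = 51.7%, Flow B 1233/2544 = 48.5% → Flow A
Flow B wins each traffic group but Flow A wins overall — the comparison reverses. Flow B's sessions skew toward search, which has a lower base rate.

Yes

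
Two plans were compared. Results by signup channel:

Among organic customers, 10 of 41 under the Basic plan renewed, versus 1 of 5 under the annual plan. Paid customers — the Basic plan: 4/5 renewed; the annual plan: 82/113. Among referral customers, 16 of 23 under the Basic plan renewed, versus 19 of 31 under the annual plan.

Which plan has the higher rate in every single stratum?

the Basic plan

Organic: the Basic plan 10/41 = 24.4%, the annual plan 1/5 = 20.0% → the Basic plan
Paid: the Basic plan 4/5 = 80.0%, the annual plan 82/113 = 72.6% → the Basic plan
Referral: the Basic plan 16/23 = 69.6%, the annual plan 19/31 = 61.3% → the Basic plan
The Basic plan has the higher rate in all 3 groups.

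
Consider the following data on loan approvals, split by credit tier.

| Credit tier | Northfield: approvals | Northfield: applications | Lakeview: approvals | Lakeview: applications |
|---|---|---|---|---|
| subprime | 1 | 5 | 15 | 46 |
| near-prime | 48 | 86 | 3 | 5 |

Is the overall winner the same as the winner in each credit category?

Subprime: Northfield 1/5 = 20.0%, Lakeview 15/46 = 32.6% → Lakeview
Near-prime: Northfield 48/86 = 55.8%, Lakeview 3/5 = 60.0% → Lakeview
Overall: Northfield 49/91 = 53.8%, Lakeview 18/51 = 35.3% → Northfield
Lakeview wins each credit group but Northfield wins overall — the comparison reverses. Lakeview's applications skew toward subprime, which has a lower base rate.

No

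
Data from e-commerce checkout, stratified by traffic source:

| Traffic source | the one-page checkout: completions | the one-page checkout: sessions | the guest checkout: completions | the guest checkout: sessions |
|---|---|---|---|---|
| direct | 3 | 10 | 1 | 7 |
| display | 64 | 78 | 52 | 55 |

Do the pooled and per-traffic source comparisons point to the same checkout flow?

No

Direct: the one-page checkout 3/10 = 30.0%, the guest checkout 1/7 = 14.3% → the one-page checkout
Display: the one-page checkout 64/78 = 82.1%, the guest checkout 52/55 = 94.5% → the guest checkout
Overall: the one-page checkout 67/88 = 76.1%, the guest checkout 53/62 = 85.5% → the guest checkout
Neither sweeps: the one-page checkout wins 1 of 2 groups, the guest checkout wins 1. The guest checkout wins overall but not every group — no Simpson reversal.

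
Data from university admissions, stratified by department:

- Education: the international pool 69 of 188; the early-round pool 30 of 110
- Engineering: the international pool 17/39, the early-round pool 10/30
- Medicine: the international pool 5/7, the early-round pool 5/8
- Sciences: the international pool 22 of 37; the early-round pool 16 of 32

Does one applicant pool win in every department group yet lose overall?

No

Education: the international pool 69/188 = 36.7%, the early-round pool 30/110 = 27.3% → the international pool
Engineering: the international pool 17/39 = 43.6%, the early-round pool 10/30 = 33.3% → the international pool
Medicine: the international pool 5/7 = 71.4%, the early-round pool 5/8 = 62.5% → the international pool
Sciences: the international pool 22/37 = 59.5%, the early-round pool 16/32 = 50.0% → the international pool
Overall: the international pool 113/271 = 41.7%, the early-round pool 61/180 = 33.9% → the international pool
The international pool wins overall and in every department group — no reversal.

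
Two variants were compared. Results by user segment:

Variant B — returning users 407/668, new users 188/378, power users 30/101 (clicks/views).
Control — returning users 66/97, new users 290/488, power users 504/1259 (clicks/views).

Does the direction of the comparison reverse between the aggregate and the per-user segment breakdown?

Returning users: Variant B 407/668 = 60.9%, Control 66/97 = 68.0% → Control
New users: Variant B 188/378 = 49.7%, Control 290/488 = 59.4% → Control
Power users: Variant B 30/101 = 29.7%, Control 504/1259 = 40.0% → Control
Overall: Variant B 625/1147 = 54.5%, Control 860/1844 = 46.6% → Variant B
Control wins each user group but Variant B wins overall — the comparison reverses. Control's views skew toward power users, which has a lower base rate.

Yes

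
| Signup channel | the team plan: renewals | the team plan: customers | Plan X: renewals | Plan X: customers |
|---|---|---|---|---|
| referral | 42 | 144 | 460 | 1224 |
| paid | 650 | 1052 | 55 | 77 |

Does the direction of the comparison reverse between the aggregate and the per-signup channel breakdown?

Referral: the team plan 42/144 = 29.2%, Plan X 460/1224 = 37.6% → Plan X
Paid: the team plan 650/1052 = 61.8%, Plan X 55/77 = 71.4% → Plan X
Overall: the team plan 692/1196 = 57.9%, Plan X 515/1301 = 39.6% → the team plan
Plan X wins each signup group but the team plan wins overall — the comparison reverses. Plan X's customers skew toward referral, which has a lower base rate.

Yes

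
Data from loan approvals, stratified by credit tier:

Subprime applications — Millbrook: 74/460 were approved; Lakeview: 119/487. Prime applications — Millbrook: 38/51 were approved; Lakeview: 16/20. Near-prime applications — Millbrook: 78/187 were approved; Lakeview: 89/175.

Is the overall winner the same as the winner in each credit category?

Yes

Subprime: Millbrook 74/460 = 16.1%, Lakeview 119/487 = 24.4% → Lakeview
Prime: Millbrook 38/51 = 74.5%, Lakeview 16/20 = 80.0% → Lakeview
Near-prime: Millbrook 78/187 = 41.7%, Lakeview 89/175 = 50.9% → Lakeview
Overall: Millbrook 190/698 = 27.2%, Lakeview 224/682 = 32.8% → Lakeview
Lakeview wins overall and in every credit group — no reversal.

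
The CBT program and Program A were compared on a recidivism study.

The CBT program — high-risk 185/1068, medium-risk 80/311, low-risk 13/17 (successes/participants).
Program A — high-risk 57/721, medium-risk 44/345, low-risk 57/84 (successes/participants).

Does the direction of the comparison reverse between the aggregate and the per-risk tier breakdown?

No

High-risk: the CBT program 185/1068 = 17.3%, Program A 57/721 = 7.9% → the CBT program
Medium-risk: the CBT program 80/311 = 25.7%, Program A 44/345 = 12.8% → the CBT program
Low-risk: the CBT program 13/17 = 76.5%, Program A 57/84 = 67.9% → the CBT program
Overall: the CBT program 278/1396 = 19.9%, Program A 158/1150 = 13.7% → the CBT program
The CBT program wins overall and in every risk group — no reversal.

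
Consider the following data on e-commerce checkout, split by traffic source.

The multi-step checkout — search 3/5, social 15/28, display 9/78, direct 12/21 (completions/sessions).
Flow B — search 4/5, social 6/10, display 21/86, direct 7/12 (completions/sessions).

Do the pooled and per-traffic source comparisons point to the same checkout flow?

Search: the multi-step checkout 3/5 = 60.0%, Flow B 4/5 = 80.0% → Flow B
Social: the multi-step checkout 15/28 = 53.6%, Flow B 6/10 = 60.0% → Flow B
Display: the multi-step checkout 9/78 = 11.5%, Flow B 21/86 = 24.4% → Flow B
Direct: the multi-step checkout 12/21 = 57.1%, Flow B 7/12 = 58.3% → Flow B
Overall: the multi-step checkout 39/132 = 29.5%, Flow B 38/113 = 33.6% → Flow B
Flow B wins overall and in every traffic group — no reversal.

Yes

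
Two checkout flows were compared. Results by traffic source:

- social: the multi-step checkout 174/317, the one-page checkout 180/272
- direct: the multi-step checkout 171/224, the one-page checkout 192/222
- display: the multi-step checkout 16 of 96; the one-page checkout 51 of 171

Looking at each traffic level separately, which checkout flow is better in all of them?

the one-page checkout

Social: the multi-step checkout 174/317 = 54.9%, the one-page checkout 180/272 = 66.2% → the one-page checkout
Direct: the multi-step checkout 171/224 = 76.3%, the one-page checkout 192/222 = 86.5% → the one-page checkout
Display: the multi-step checkout 16/96 = 16.7%, the one-page checkout 51/171 = 29.8% → the one-page checkout
The one-page checkout has the higher rate in all 3 groups.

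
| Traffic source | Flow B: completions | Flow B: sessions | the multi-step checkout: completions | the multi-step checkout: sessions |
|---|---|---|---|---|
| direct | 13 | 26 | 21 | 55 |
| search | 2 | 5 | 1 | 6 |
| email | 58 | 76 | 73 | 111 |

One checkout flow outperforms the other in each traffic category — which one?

Flow B

Direct: Flow B 13/26 = 50.0%, the multi-step checkout 21/55 = 38.2% → Flow B
Search: Flow B 2/5 = 40.0%, the multi-step checkout 1/6 = 16.7% → Flow B
Email: Flow B 58/76 = 76.3%, the multi-step checkout 73/111 = 65.8% → Flow B
Flow B has the higher rate in all 3 groups.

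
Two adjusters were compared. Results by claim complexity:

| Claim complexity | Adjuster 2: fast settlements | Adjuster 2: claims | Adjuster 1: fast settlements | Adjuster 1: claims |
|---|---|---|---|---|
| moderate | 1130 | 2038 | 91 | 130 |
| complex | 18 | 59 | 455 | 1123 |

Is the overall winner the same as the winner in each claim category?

Moderate: Adjuster 2 1130/2038 = 55.4%, Adjuster 1 91/130 = 70.0% → Adjuster 1
Complex: Adjuster 2 18/59 = 30.5%, Adjuster 1 455/1123 = 40.5% → Adjuster 1
Overall: Adjuster 2 1148/2097 = 54.7%, Adjuster 1 546/1253 = 43.6% → Adjuster 2
Adjuster 1 wins each claim group but Adjuster 2 wins overall — the comparison reverses. Adjuster 1's claims skew toward complex, which has a lower base rate.

No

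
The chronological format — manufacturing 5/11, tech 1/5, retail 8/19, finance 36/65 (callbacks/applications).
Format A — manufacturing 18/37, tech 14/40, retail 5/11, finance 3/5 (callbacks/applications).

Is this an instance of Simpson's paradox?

Yes

Manufacturing: the chronological format 5/11 = 45.5%, Format A 18/37 = 48.6% → Format A
Tech: the chronological format 1/5 = 20.0%, Format A 14/40 = 35.0% → Format A
Retail: the chronological format 8/19 = 42.1%, Format A 5/11 = 45.5% → Format A
Finance: the chronological format 36/65 = 55.4%, Format A 3/5 = 60.0% → Format A
Overall: the chronological format 50/100 = 50.0%, Format A 40/93 = 43.0% → the chronological format
Format A wins each industry group but the chronological format wins overall — the comparison reverses. Format A's applications skew toward tech, which has a lower base rate.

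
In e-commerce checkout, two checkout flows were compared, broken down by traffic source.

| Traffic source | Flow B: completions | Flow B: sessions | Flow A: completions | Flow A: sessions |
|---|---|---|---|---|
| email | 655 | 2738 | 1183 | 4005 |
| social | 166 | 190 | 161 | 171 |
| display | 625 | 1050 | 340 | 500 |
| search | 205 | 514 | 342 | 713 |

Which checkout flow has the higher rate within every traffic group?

Flow A

Email: Flow B 655/2738 = 23.9%, Flow A 1183/4005 = 29.5% → Flow A
Social: Flow B 166/190 = 87.4%, Flow A 161/171 = 94.2% → Flow A
Display: Flow B 625/1050 = 59.5%, Flow A 340/500 = 68.0% → Flow A
Search: Flow B 205/514 = 39.9%, Flow A 342/713 = 48.0% → Flow A
Flow A has the higher rate in all 4 groups.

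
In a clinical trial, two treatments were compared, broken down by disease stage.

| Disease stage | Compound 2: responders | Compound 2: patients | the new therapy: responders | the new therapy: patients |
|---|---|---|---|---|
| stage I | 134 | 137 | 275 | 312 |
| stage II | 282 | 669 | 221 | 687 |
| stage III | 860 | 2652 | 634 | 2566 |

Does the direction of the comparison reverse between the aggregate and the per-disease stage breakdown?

No

Stage I: Compound 2 134/137 = 97.8%, the new therapy 275/312 = 88.1% → Compound 2
Stage II: Compound 2 282/669 = 42.2%, the new therapy 221/687 = 32.2% → Compound 2
Stage III: Compound 2 860/2652 = 32.4%, the new therapy 634/2566 = 24.7% → Compound 2
Overall: Compound 2 1276/3458 = 36.9%, the new therapy 1130/3565 = 31.7% → Compound 2
Compound 2 wins overall and in every disease group — no reversal.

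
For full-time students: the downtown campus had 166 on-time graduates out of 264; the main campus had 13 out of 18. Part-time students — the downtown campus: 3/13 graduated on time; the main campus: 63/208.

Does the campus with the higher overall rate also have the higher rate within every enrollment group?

Full-time: the downtown campus 166/264 = 62.9%, the main campus 13/18 = 72.2% → the main campus
Part-time: the downtown campus 3/13 = 23.1%, the main campus 63/208 = 30.3% → the main campus
Overall: the downtown campus 169/277 = 61.0%, the main campus 76/226 = 33.6% → the downtown campus
The main campus wins each enrollment group but the downtown campus wins overall — the comparison reverses. The main campus's students skew toward part-time, which has a lower base rate.

No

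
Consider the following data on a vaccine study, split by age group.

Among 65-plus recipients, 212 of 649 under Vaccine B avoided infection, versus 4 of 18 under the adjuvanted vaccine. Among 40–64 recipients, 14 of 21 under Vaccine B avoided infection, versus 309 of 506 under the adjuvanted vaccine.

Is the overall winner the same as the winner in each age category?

No

65-plus: Vaccine B 212/649 = 32.7%, the adjuvanted vaccine 4/18 = 22.2% → Vaccine B
40–64: Vaccine B 14/21 = 66.7%, the adjuvanted vaccine 309/506 = 61.1% → Vaccine B
Overall: Vaccine B 226/670 = 33.7%, the adjuvanted vaccine 313/524 = 59.7% → the adjuvanted vaccine
Vaccine B wins each age group but the adjuvanted vaccine wins overall — the comparison reverses. Vaccine B's recipients skew toward 65-plus, which has a lower base rate.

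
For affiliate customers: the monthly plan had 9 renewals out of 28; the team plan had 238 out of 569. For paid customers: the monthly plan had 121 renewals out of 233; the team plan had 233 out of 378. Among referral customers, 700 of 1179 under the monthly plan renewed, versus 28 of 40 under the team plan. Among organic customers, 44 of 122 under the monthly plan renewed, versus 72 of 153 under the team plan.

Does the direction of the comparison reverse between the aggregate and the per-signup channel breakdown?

Affiliate: the monthly plan 9/28 = 32.1%, the team plan 238/569 = 41.8% → the team plan
Paid: the monthly plan 121/233 = 51.9%, the team plan 233/378 = 61.6% → the team plan
Referral: the monthly plan 700/1179 = 59.4%, the team plan 28/40 = 70.0% → the team plan
Organic: the monthly plan 44/122 = 36.1%, the team plan 72/153 = 47.1% → the team plan
Overall: the monthly plan 874/1562 = 56.0%, the team plan 571/1140 = 50.1% → the monthly plan
The team plan wins each signup group but the monthly plan wins overall — the comparison reverses. The team plan's customers skew toward affiliate, which has a lower base rate.

Yes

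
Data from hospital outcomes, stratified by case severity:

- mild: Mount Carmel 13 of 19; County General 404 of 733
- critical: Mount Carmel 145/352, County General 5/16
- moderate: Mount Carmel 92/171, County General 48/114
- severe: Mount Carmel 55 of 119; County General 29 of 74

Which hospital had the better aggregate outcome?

County General

Mild: Mount Carmel 13/19 = 68.4%, County General 404/733 = 55.1% → Mount Carmel
Critical: Mount Carmel 145/352 = 41.2%, County General 5/16 = 31.2% → Mount Carmel
Moderate: Mount Carmel 92/171 = 53.8%, County General 48/114 = 42.1% → Mount Carmel
Severe: Mount Carmel 55/119 = 46.2%, County General 29/74 = 39.2% → Mount Carmel
Overall: Mount Carmel 305/661 = 46.1%, County General 486/937 = 51.9% → County General
(Mount Carmel wins every case group but County General wins overall — Mount Carmel's patients skew toward the low-rate critical group.)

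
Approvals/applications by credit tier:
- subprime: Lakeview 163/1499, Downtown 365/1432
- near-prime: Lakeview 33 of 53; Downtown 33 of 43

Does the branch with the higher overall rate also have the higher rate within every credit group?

Yes

Subprime: Lakeview 163/1499 = 10.9%, Downtown 365/1432 = 25.5% → Downtown
Near-prime: Lakeview 33/53 = 62.3%, Downtown 33/43 = 76.7% → Downtown
Overall: Lakeview 196/1552 = 12.6%, Downtown 398/1475 = 27.0% → Downtown
Downtown wins overall and in every credit group — no reversal.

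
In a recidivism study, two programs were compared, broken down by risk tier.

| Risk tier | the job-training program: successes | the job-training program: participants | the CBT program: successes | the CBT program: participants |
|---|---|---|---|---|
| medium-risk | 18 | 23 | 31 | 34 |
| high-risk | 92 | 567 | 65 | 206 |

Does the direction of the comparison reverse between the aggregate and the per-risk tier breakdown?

No

Medium-risk: the job-training program 18/23 = 78.3%, the CBT program 31/34 = 91.2% → the CBT program
High-risk: the job-training program 92/567 = 16.2%, the CBT program 65/206 = 31.6% → the CBT program
Overall: the job-training program 110/590 = 18.6%, the CBT program 96/240 = 40.0% → the CBT program
The CBT program wins overall and in every risk group — no reversal.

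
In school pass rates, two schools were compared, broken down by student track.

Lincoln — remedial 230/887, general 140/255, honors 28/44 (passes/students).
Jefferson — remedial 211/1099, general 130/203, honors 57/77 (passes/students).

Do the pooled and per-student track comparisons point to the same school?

No

Remedial: Lincoln 230/887 = 25.9%, Jefferson 211/1099 = 19.2% → Lincoln
General: Lincoln 140/255 = 54.9%, Jefferson 130/203 = 64.0% → Jefferson
Honors: Lincoln 28/44 = 63.6%, Jefferson 57/77 = 74.0% → Jefferson
Overall: Lincoln 398/1186 = 33.6%, Jefferson 398/1379 = 28.9% → Lincoln
Neither sweeps: Lincoln wins 1 of 3 groups, Jefferson wins 2. Lincoln wins overall but not every group — no Simpson reversal.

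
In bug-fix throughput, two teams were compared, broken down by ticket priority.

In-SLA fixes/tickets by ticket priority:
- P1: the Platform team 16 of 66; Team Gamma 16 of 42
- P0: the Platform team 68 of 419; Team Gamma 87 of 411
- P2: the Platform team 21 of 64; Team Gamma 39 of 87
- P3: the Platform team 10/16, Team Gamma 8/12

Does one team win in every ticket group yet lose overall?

No

P1: the Platform team 16/66 = 24.2%, Team Gamma 16/42 = 38.1% → Team Gamma
P0: the Platform team 68/419 = 16.2%, Team Gamma 87/411 = 21.2% → Team Gamma
P2: the Platform team 21/64 = 32.8%, Team Gamma 39/87 = 44.8% → Team Gamma
P3: the Platform team 10/16 = 62.5%, Team Gamma 8/12 = 66.7% → Team Gamma
Overall: the Platform team 115/565 = 20.4%, Team Gamma 150/552 = 27.2% → Team Gamma
Team Gamma wins overall and in every ticket group — no reversal.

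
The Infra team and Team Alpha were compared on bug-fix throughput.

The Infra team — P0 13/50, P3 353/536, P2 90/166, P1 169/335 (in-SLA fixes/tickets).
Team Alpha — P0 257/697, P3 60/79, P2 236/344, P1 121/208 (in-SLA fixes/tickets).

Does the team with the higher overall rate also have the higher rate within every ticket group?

P0: the Infra team 13/50 = 26.0%, Team Alpha 257/697 = 36.9% → Team Alpha
P3: the Infra team 353/536 = 65.9%, Team Alpha 60/79 = 75.9% → Team Alpha
P2: the Infra team 90/166 = 54.2%, Team Alpha 236/344 = 68.6% → Team Alpha
P1: the Infra team 169/335 = 50.4%, Team Alpha 121/208 = 58.2% → Team Alpha
Overall: the Infra team 625/1087 = 57.5%, Team Alpha 674/1328 = 50.8% → the Infra team
Team Alpha wins each ticket group but the Infra team wins overall — the comparison reverses. Team Alpha's tickets skew toward P0, which has a lower base rate.

No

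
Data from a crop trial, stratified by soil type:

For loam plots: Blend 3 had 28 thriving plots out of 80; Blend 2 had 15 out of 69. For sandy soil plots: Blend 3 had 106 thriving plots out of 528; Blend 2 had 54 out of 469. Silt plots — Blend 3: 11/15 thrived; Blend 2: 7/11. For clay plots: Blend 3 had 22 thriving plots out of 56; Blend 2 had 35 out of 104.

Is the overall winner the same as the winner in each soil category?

Yes

Loam: Blend 3 28/80 = 35.0%, Blend 2 15/69 = 21.7% → Blend 3
Sandy soil: Blend 3 106/528 = 20.1%, Blend 2 54/469 = 11.5% → Blend 3
Silt: Blend 3 11/15 = 73.3%, Blend 2 7/11 = 63.6% → Blend 3
Clay: Blend 3 22/56 = 39.3%, Blend 2 35/104 = 33.7% → Blend 3
Overall: Blend 3 167/679 = 24.6%, Blend 2 111/653 = 17.0% → Blend 3
Blend 3 wins overall and in every soil group — no reversal.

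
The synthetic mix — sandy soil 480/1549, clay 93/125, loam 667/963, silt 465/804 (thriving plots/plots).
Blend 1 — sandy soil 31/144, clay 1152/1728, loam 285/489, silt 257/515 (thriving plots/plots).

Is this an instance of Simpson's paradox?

Sandy soil: the synthetic mix 480/1549 = 31.0%, Blend 1 31/144 = 21.5% → the synthetic mix
Clay: the synthetic mix 93/125 = 74.4%, Blend 1 1152/1728 = 66.7% → the synthetic mix
Loam: the synthetic mix 667/963 = 69.3%, Blend 1 285/489 = 58.3% → the synthetic mix
Silt: the synthetic mix 465/804 = 57.8%, Blend 1 257/515 = 49.9% → the synthetic mix
Overall: the synthetic mix 1705/3441 = 49.5%, Blend 1 1725/2876 = 60.0% → Blend 1
The synthetic mix wins each soil group but Blend 1 wins overall — the comparison reverses. The synthetic mix's plots skew toward sandy soil, which has a lower base rate.

Yes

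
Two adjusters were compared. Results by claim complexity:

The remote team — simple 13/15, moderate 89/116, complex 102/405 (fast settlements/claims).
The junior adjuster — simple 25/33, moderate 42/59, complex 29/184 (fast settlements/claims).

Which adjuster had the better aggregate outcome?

the remote team

Simple: the remote team 13/15 = 86.7%, the junior adjuster 25/33 = 75.8% → the remote team
Moderate: the remote team 89/116 = 76.7%, the junior adjuster 42/59 = 71.2% → the remote team
Complex: the remote team 102/405 = 25.2%, the junior adjuster 29/184 = 15.8% → the remote team
Overall: the remote team 204/536 = 38.1%, the junior adjuster 96/276 = 34.8% → the remote team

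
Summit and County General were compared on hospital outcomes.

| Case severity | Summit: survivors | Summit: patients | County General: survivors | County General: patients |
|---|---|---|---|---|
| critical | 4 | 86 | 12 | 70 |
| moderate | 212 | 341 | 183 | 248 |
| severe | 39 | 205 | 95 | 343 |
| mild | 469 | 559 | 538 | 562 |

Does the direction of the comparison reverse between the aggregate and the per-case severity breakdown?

Critical: Summit 4/86 = 4.7%, County General 12/70 = 17.1% → County General
Moderate: Summit 212/341 = 62.2%, County General 183/248 = 73.8% → County General
Severe: Summit 39/205 = 19.0%, County General 95/343 = 27.7% → County General
Mild: Summit 469/559 = 83.9%, County General 538/562 = 95.7% → County General
Overall: Summit 724/1191 = 60.8%, County General 828/1223 = 67.7% → County General
County General wins overall and in every case group — no reversal.

No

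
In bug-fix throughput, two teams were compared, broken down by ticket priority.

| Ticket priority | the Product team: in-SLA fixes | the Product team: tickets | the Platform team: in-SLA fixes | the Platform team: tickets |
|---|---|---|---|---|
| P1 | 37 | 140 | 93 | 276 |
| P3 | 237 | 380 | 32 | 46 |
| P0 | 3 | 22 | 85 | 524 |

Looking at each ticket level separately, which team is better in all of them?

P1: the Product team 37/140 = 26.4%, the Platform team 93/276 = 33.7% → the Platform team
P3: the Product team 237/380 = 62.4%, the Platform team 32/46 = 69.6% → the Platform team
P0: the Product team 3/22 = 13.6%, the Platform team 85/524 = 16.2% → the Platform team
The Platform team has the higher rate in all 3 groups.

the Platform team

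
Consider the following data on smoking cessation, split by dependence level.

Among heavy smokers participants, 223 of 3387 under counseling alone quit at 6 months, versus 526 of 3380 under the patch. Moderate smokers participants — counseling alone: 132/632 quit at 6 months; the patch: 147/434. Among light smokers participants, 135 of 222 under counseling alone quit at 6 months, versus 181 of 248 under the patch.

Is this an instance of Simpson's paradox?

Heavy smokers: counseling alone 223/3387 = 6.6%, the patch 526/3380 = 15.6% → the patch
Moderate smokers: counseling alone 132/632 = 20.9%, the patch 147/434 = 33.9% → the patch
Light smokers: counseling alone 135/222 = 60.8%, the patch 181/248 = 73.0% → the patch
Overall: counseling alone 490/4241 = 11.6%, the patch 854/4062 = 21.0% → the patch
The patch wins overall and in every dependence group — no reversal.

No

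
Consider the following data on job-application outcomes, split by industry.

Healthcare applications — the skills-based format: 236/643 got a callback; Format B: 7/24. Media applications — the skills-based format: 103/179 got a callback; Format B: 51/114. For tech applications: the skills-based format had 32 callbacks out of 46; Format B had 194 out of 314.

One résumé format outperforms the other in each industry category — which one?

the skills-based format

Healthcare: the skills-based format 236/643 = 36.7%, Format B 7/24 = 29.2% → the skills-based format
Media: the skills-based format 103/179 = 57.5%, Format B 51/114 = 44.7% → the skills-based format
Tech: the skills-based format 32/46 = 69.6%, Format B 194/314 = 61.8% → the skills-based format
The skills-based format has the higher rate in all 3 groups.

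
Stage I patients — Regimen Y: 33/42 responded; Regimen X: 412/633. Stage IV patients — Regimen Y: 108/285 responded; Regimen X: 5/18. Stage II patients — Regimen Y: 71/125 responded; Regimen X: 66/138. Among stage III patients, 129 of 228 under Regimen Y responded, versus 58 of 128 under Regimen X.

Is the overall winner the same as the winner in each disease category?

Stage I: Regimen Y 33/42 = 78.6%, Regimen X 412/633 = 65.1% → Regimen Y
Stage IV: Regimen Y 108/285 = 37.9%, Regimen X 5/18 = 27.8% → Regimen Y
Stage II: Regimen Y 71/125 = 56.8%, Regimen X 66/138 = 47.8% → Regimen Y
Stage III: Regimen Y 129/228 = 56.6%, Regimen X 58/128 = 45.3% → Regimen Y
Overall: Regimen Y 341/680 = 50.1%, Regimen X 541/917 = 59.0% → Regimen X
Regimen Y wins each disease group but Regimen X wins overall — the comparison reverses. Regimen Y's patients skew toward stage IV, which has a lower base rate.

No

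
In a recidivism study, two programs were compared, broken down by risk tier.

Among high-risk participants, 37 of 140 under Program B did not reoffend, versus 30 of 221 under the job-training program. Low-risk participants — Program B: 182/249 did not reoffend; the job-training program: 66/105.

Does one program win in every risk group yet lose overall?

High-risk: Program B 37/140 = 26.4%, the job-training program 30/221 = 13.6% → Program B
Low-risk: Program B 182/249 = 73.1%, the job-training program 66/105 = 62.9% → Program B
Overall: Program B 219/389 = 56.3%, the job-training program 96/326 = 29.4% → Program B
Program B wins overall and in every risk group — no reversal.

No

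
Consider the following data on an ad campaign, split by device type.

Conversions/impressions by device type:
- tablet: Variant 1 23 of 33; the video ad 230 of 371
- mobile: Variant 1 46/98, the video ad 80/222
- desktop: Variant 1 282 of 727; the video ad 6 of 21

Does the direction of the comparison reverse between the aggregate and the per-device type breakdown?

Tablet: Variant 1 23/33 = 69.7%, the video ad 230/371 = 62.0% → Variant 1
Mobile: Variant 1 46/98 = 46.9%, the video ad 80/222 = 36.0% → Variant 1
Desktop: Variant 1 282/727 = 38.8%, the video ad 6/21 = 28.6% → Variant 1
Overall: Variant 1 351/858 = 40.9%, the video ad 316/614 = 51.5% → the video ad
Variant 1 wins each device group but the video ad wins overall — the comparison reverses. Variant 1's impressions skew toward desktop, which has a lower base rate.

Yes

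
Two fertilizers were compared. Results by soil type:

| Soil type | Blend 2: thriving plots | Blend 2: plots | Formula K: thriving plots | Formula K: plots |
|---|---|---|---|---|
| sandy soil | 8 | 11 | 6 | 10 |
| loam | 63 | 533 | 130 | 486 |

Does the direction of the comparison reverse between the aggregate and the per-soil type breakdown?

No

Sandy soil: Blend 2 8/11 = 72.7%, Formula K 6/10 = 60.0% → Blend 2
Loam: Blend 2 63/533 = 11.8%, Formula K 130/486 = 26.7% → Formula K
Overall: Blend 2 71/544 = 13.1%, Formula K 136/496 = 27.4% → Formula K
Neither sweeps: Blend 2 wins 1 of 2 groups, Formula K wins 1. Formula K wins overall but not every group — no Simpson reversal.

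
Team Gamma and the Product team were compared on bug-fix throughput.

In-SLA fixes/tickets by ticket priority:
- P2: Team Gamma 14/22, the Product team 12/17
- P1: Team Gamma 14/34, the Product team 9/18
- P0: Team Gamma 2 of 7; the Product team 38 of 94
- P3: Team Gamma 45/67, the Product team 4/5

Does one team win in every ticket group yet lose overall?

P2: Team Gamma 14/22 = 63.6%, the Product team 12/17 = 70.6% → the Product team
P1: Team Gamma 14/34 = 41.2%, the Product team 9/18 = 50.0% → the Product team
P0: Team Gamma 2/7 = 28.6%, the Product team 38/94 = 40.4% → the Product team
P3: Team Gamma 45/67 = 67.2%, the Product team 4/5 = 80.0% → the Product team
Overall: Team Gamma 75/130 = 57.7%, the Product team 63/134 = 47.0% → Team Gamma
The Product team wins each ticket group but Team Gamma wins overall — the comparison reverses. The Product team's tickets skew toward P0, which has a lower base rate.

Yes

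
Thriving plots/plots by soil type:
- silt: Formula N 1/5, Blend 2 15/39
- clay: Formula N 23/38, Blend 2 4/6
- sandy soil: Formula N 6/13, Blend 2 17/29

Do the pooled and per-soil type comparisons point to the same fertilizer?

Silt: Formula N 1/5 = 20.0%, Blend 2 15/39 = 38.5% → Blend 2
Clay: Formula N 23/38 = 60.5%, Blend 2 4/6 = 66.7% → Blend 2
Sandy soil: Formula N 6/13 = 46.2%, Blend 2 17/29 = 58.6% → Blend 2
Overall: Formula N 30/56 = 53.6%, Blend 2 36/74 = 48.6% → Formula N
Blend 2 wins each soil group but Formula N wins overall — the comparison reverses. Blend 2's plots skew toward silt, which has a lower base rate.

No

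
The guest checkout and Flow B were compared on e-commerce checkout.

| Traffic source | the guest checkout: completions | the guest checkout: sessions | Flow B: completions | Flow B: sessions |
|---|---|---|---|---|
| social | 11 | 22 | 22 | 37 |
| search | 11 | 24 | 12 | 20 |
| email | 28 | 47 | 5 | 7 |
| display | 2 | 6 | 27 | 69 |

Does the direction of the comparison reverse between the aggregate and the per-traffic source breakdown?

Social: the guest checkout 11/22 = 50.0%, Flow B 22/37 = 59.5% → Flow B
Search: the guest checkout 11/24 = 45.8%, Flow B 12/20 = 60.0% → Flow B
Email: the guest checkout 28/47 = 59.6%, Flow B 5/7 = 71.4% → Flow B
Display: the guest checkout 2/6 = 33.3%, Flow B 27/69 = 39.1% → Flow B
Overall: the guest checkout 52/99 = 52.5%, Flow B 66/133 = 49.6% → the guest checkout
Flow B wins each traffic group but the guest checkout wins overall — the comparison reverses. Flow B's sessions skew toward display, which has a lower base rate.

Yes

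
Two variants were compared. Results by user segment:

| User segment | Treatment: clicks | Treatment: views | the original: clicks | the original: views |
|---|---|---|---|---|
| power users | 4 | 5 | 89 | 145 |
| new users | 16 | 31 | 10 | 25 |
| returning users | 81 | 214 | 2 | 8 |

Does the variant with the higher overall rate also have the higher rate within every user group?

No

Power users: Treatment 4/5 = 80.0%, the original 89/145 = 61.4% → Treatment
New users: Treatment 16/31 = 51.6%, the original 10/25 = 40.0% → Treatment
Returning users: Treatment 81/214 = 37.9%, the original 2/8 = 25.0% → Treatment
Overall: Treatment 101/250 = 40.4%, the original 101/178 = 56.7% → the original
Treatment wins each user group but the original wins overall — the comparison reverses. Treatment's views skew toward returning users, which has a lower base rate.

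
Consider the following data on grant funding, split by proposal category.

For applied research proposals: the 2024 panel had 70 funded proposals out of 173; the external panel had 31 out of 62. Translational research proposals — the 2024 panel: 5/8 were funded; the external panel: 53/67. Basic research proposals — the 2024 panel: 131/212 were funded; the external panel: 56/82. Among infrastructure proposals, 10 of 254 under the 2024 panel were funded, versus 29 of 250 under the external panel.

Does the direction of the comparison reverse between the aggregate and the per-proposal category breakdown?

No

Applied research: the 2024 panel 70/173 = 40.5%, the external panel 31/62 = 50.0% → the external panel
Translational research: the 2024 panel 5/8 = 62.5%, the external panel 53/67 = 79.1% → the external panel
Basic research: the 2024 panel 131/212 = 61.8%, the external panel 56/82 = 68.3% → the external panel
Infrastructure: the 2024 panel 10/254 = 3.9%, the external panel 29/250 = 11.6% → the external panel
Overall: the 2024 panel 216/647 = 33.4%, the external panel 169/461 = 36.7% → the external panel
The external panel wins overall and in every proposal group — no reversal.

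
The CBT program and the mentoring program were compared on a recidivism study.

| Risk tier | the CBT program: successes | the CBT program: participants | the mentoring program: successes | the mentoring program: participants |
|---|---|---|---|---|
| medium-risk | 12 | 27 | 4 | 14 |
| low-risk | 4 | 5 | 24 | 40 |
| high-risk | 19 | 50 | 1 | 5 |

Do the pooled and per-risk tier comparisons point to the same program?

Medium-risk: the CBT program 12/27 = 44.4%, the mentoring program 4/14 = 28.6% → the CBT program
Low-risk: the CBT program 4/5 = 80.0%, the mentoring program 24/40 = 60.0% → the CBT program
High-risk: the CBT program 19/50 = 38.0%, the mentoring program 1/5 = 20.0% → the CBT program
Overall: the CBT program 35/82 = 42.7%, the mentoring program 29/59 = 49.2% → the mentoring program
The CBT program wins each risk group but the mentoring program wins overall — the comparison reverses. The CBT program's participants skew toward high-risk, which has a lower base rate.

No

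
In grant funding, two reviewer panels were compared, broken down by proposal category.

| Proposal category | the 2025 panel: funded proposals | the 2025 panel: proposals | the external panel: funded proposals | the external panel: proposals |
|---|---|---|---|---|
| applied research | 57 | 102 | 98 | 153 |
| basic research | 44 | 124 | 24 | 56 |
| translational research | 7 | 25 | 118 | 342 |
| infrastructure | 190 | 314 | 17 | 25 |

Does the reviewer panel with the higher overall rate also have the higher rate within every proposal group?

Applied research: the 2025 panel 57/102 = 55.9%, the external panel 98/153 = 64.1% → the external panel
Basic research: the 2025 panel 44/124 = 35.5%, the external panel 24/56 = 42.9% → the external panel
Translational research: the 2025 panel 7/25 = 28.0%, the external panel 118/342 = 34.5% → the external panel
Infrastructure: the 2025 panel 190/314 = 60.5%, the external panel 17/25 = 68.0% → the external panel
Overall: the 2025 panel 298/565 = 52.7%, the external panel 257/576 = 44.6% → the 2025 panel
The external panel wins each proposal group but the 2025 panel wins overall — the comparison reverses. The external panel's proposals skew toward translational research, which has a lower base rate.

No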